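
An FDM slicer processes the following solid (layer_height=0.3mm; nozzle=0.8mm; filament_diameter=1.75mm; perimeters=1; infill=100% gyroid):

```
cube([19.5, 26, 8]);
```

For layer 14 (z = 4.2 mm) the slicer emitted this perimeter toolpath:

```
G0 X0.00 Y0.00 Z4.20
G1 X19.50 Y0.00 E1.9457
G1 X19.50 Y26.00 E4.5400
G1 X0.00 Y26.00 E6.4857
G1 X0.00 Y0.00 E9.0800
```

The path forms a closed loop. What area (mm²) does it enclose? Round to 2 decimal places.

507.00 mm²

Apply the shoelace formula to the sequence of (X, Y) vertices; enclosed area = 507.00 mm².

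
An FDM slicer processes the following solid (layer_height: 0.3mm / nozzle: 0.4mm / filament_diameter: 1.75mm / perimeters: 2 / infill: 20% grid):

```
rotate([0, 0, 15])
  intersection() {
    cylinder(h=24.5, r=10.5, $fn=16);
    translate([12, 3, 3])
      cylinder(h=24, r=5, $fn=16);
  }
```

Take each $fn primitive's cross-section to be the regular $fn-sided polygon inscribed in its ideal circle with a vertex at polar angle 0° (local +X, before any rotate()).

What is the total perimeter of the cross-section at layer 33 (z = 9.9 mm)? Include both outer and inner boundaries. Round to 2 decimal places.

At z = 9.9 mm: the r=10.5 cylinder gives a regular 16-gon of circumradius 10.5 (constant along its height) (perimeter = 2·16·10.500·sin(180°/16) = 65.55 mm); the cylinder at (12, 3): section is a regular 16-gon, circumradius r=5 (perimeter = 2·16·5.000·sin(180°/16) = 31.21 mm); Taking the intersection: the r=5 cylinder at (12, 3) partially overlaps the r=10.5 cylinder; clipping to the common part keeps 16.43 mm² — boundary = 17.84 mm; (whole slice rotated 15° about Z — lengths, areas and connectivity unchanged). Overall, the cross-section is a single solid region. Total boundary length (outer) = 17.84 mm.

17.84 mm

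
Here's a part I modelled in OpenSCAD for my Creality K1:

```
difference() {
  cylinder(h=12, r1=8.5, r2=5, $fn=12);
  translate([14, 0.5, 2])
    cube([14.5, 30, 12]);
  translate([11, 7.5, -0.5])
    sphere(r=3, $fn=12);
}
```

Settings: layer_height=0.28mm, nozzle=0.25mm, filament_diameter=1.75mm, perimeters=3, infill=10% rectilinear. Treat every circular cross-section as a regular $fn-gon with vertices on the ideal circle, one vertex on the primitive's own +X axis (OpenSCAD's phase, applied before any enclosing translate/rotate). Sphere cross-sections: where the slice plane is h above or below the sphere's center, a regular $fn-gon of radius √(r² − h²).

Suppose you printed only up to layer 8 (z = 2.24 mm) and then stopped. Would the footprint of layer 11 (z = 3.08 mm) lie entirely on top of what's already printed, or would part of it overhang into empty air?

Compare the two slices. At z = 2.24: the cone: at t=0.187 of its height the radius interpolates to r₁+(r₂−r₁)t = 7.847, giving a regular 12-gon of that circumradius (area = (12/2)·7.847²·sin(360°/12) = 184.71 mm²); the cube at (14, 0.5) is present — its section is the full 14.5×30 rectangle (area 435.00 mm²); the sphere at (11, 7.5): section is a regular 12-gon, circumradius = √(r²−h²) = √(3²−2.74²) = 1.222 (area = (12/2)·1.222²·sin(360°/12) = 4.48 mm²); After the difference (first − rest): starting from the cone (184.71 mm²), the 14.5×30 cube at (14, 0.5) misses the remaining region (no effect); the r=3 sphere at (11, 7.5) misses the remaining region (no effect) — area = 184.71 mm². At z = 3.08: the cone (r1=8.5→r2=5) has section circumradius 7.602 here — a regular 12-gon (area = (12/2)·7.602²·sin(360°/12) = 173.36 mm²); the 14.5×30 cube at (14, 0.5) contributes its full rectangle (area 435.00 mm²); the sphere at (11, 7.5) is absent (|z−center|=3.580 > r=3); After the difference (first − rest): starting from the cone (173.36 mm²), the 14.5×30 cube at (14, 0.5) misses the remaining region (no effect) — area = 173.36 mm². Checking containment: the cross-section at z = 3.08 is a subset of the cross-section at z = 2.24.

entirely on top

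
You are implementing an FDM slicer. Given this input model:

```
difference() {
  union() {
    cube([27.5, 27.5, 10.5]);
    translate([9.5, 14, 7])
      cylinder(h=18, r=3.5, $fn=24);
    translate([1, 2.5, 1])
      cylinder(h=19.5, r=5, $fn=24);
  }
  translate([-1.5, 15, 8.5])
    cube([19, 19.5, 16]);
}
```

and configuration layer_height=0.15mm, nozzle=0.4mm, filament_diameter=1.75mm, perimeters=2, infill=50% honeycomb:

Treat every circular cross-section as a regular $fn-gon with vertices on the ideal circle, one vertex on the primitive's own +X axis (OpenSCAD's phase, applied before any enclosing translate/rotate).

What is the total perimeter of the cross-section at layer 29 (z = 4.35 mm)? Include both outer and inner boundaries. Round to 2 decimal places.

At z = 4.35 mm: the cube is present — its section is the full 27.5×27.5 rectangle (perimeter 110.00 mm); the cylinder at (9.5, 14) does not reach this height (z outside [7, 25]); the cylinder at (1, 2.5): section is a regular 24-gon, circumradius r=5 (perimeter = 2·24·5.000·sin(180°/24) = 31.33 mm); Taking the union: the regions partially overlap (shared area 38.73 mm²), so the edge portions inside another operand are dropped and the merged outline is re-measured after clipping — boundary = 117.18 mm; the cube at (-1.5, 15) is not intersected at this z (z outside [8.5, 24.5]); Taking the first minus the rest: none of the subtracted shapes is present at this height, so the result so far is unchanged — boundary = 117.18 mm. Overall, the cross-section is a single solid region. Total boundary length (outer) = 117.18 mm.

117.18 mm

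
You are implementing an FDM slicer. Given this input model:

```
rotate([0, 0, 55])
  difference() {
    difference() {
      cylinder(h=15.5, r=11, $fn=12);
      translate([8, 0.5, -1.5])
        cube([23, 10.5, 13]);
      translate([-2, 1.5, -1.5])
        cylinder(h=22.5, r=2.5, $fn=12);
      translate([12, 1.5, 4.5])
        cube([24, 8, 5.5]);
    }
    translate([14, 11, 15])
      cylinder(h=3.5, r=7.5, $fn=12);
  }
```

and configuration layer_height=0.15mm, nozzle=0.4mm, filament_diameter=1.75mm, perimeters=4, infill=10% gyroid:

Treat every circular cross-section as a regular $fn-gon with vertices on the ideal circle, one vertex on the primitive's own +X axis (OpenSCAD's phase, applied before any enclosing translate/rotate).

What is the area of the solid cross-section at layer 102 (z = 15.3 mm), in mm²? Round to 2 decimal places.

343.67 mm²

At z = 15.3 mm: the r=11 cylinder gives a regular 12-gon of circumradius 11 (constant along its height) (area = (12/2)·11.000²·sin(360°/12) = 363.00 mm²); the cube at (8, 0.5) is not intersected at this z (z outside [-1.5, 11.5]); the r=2.5 cylinder at (-2, 1.5) gives a regular 12-gon of circumradius 2.5 (constant along its height) (area = (12/2)·2.500²·sin(360°/12) = 18.75 mm²); the cube at (12, 1.5) is absent (z outside [4.5, 10]); Subtracting the remaining from the first: starting from the r=11 cylinder (363.00 mm²), the r=2.5 cylinder at (-2, 1.5) lies wholly inside it (removes its full 18.75 mm² and its 15.53 mm outline becomes a hole wall) — area = 344.25 mm²; the r=7.5 cylinder at (14, 11) gives a regular 12-gon of circumradius 7.5 (constant along its height) (area = (12/2)·7.500²·sin(360°/12) = 168.75 mm²); Taking the first minus the rest: starting from that combined region (344.25 mm²), the r=7.5 cylinder at (14, 11) partially overlaps it — only the 0.58 mm² overlap (of its 168.75 mm²) is removed, clipping the outline — area = 343.67 mm²; (whole slice rotated 55° about Z — lengths, areas and connectivity unchanged). Overall, the cross-section is one region with 1 hole. Net area = 343.67 mm².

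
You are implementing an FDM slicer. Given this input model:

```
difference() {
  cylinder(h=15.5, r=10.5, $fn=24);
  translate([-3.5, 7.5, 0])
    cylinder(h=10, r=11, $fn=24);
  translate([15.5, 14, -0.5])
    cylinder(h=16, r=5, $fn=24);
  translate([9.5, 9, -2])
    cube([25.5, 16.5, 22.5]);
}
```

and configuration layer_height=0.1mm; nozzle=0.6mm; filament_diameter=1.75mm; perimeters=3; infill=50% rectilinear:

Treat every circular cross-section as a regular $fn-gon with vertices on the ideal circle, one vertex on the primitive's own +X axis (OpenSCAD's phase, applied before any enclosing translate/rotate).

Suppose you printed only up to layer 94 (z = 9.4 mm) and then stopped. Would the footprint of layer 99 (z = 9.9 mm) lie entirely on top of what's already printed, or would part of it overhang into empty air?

entirely on top

Compare the two slices. At z = 9.4: the r=10.5 cylinder contributes a regular 24-gon of circumradius 10.5 (area = (24/2)·10.500²·sin(360°/24) = 342.42 mm²); the cylinder at (-3.5, 7.5): section is a regular 24-gon, circumradius r=11 (area = (24/2)·11.000²·sin(360°/24) = 375.81 mm²); the cylinder at (15.5, 14): section is a regular 24-gon, circumradius r=5 (area = (24/2)·5.000²·sin(360°/24) = 77.65 mm²); the cube at (9.5, 9) is present — its section is the full 25.5×16.5 rectangle (area 420.75 mm²); After the difference (first − rest): starting from the r=10.5 cylinder (342.42 mm²), the r=11 cylinder at (-3.5, 7.5) partially overlaps it — only the 186.36 mm² overlap (of its 375.81 mm²) is removed, clipping the outline; the r=5 cylinder at (15.5, 14) misses the remaining region (no effect); the 25.5×16.5 cube at (9.5, 9) misses the remaining region (no effect) — area = 156.06 mm². At z = 9.9: the r=10.5 cylinder contributes a regular 24-gon of circumradius 10.5 (area = (24/2)·10.500²·sin(360°/24) = 342.42 mm²); the cylinder at (-3.5, 7.5): section is a regular 24-gon, circumradius r=11 (area = (24/2)·11.000²·sin(360°/24) = 375.81 mm²); the r=5 cylinder at (15.5, 14) gives a regular 24-gon of circumradius 5 (constant along its height) (area = (24/2)·5.000²·sin(360°/24) = 77.65 mm²); the cube at (9.5, 9) (footprint 25.5×16.5) is included at this height (area 420.75 mm²); Subtracting the remaining from the first: starting from the r=10.5 cylinder (342.42 mm²), the r=11 cylinder at (-3.5, 7.5) partially overlaps it — only the 186.36 mm² overlap (of its 375.81 mm²) is removed, clipping the outline; the r=5 cylinder at (15.5, 14) misses the remaining region (no effect); the 25.5×16.5 cube at (9.5, 9) misses the remaining region (no effect) — area = 156.06 mm². Checking containment: the cross-section at z = 9.9 is a subset of the cross-section at z = 9.4.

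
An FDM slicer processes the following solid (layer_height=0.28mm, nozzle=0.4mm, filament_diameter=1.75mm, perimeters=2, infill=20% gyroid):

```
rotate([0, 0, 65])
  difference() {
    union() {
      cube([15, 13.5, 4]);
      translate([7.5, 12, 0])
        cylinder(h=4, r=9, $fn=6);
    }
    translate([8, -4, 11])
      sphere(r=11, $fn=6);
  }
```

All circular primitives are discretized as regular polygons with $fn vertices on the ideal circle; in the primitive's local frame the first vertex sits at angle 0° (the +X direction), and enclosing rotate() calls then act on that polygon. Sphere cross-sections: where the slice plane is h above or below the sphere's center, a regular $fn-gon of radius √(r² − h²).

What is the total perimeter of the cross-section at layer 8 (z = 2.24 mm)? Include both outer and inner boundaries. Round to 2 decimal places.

At z = 2.24 mm: the 15×13.5 cube contributes its full rectangle (perimeter 57.00 mm); the r=9 cylinder at (7.5, 12) gives a regular 6-gon of circumradius 9 (constant along its height) (perimeter = 2·6·9.000·sin(180°/6) = 54.00 mm); Combining (union): the regions partially overlap (shared area 123.82 mm²), so the edge portions inside another operand are dropped and the merged outline is re-measured after clipping — boundary = 66.80 mm; the r=11 sphere at (8, -4) slices to a regular 6-gon of circumradius 6.653 (√(r²−h²) with h=8.76 from center) (perimeter = 2·6·6.653·sin(180°/6) = 39.92 mm); Taking the first minus the rest: starting from the result so far, the r=11 sphere at (8, -4) partially overlaps it — only the 13.51 mm² overlap (of its 115.00 mm²) is removed, clipping the outline — boundary = 68.84 mm; (rotated 65° about Z; rotation is an isometry so areas/perimeters/island counts are preserved). Overall, the cross-section is a single solid region. Total boundary length (outer) = 68.84 mm.

68.84 mm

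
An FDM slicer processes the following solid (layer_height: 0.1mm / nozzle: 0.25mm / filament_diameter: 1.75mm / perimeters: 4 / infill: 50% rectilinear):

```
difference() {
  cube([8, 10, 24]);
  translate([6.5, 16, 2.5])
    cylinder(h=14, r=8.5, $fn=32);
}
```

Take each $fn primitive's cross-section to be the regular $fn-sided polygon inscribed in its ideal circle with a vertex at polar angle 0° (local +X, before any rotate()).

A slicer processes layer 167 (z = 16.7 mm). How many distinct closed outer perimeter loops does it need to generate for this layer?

At z = 16.7 mm: the 8×10 cube contributes its full rectangle; the cylinder at (6.5, 16) does not reach this height (z outside [2.5, 16.5]); Taking the first minus the rest: none of the subtracted shapes is present at this height, so the 8×10 cube is unchanged — 1 connected region. The result has 1 disconnected region.

1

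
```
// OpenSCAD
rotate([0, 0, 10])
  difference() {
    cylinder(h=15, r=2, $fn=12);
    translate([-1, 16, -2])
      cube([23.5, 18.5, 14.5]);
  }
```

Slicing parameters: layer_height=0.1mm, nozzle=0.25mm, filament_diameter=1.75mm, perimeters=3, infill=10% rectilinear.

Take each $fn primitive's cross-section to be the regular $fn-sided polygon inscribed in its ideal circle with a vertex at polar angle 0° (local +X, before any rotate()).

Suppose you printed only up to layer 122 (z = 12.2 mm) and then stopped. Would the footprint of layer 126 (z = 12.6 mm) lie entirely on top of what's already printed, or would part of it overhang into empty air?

entirely on top

Compare the two slices. At z = 12.2: the cylinder: section is a regular 12-gon, circumradius r=2 (area = (12/2)·2.000²·sin(360°/12) = 12.00 mm²); the cube at (-1, 16) is present — its section is the full 23.5×18.5 rectangle (area 434.75 mm²); After the difference (first − rest): starting from the r=2 cylinder (12.00 mm²), the 23.5×18.5 cube at (-1, 16) misses the remaining region (no effect) — area = 12.00 mm²; (whole slice rotated 10° about Z — lengths, areas and connectivity unchanged). At z = 12.6: the r=2 cylinder gives a regular 12-gon of circumradius 2 (constant along its height) (area = (12/2)·2.000²·sin(360°/12) = 12.00 mm²); the cube at (-1, 16) is absent (z outside [-2, 12.5]); Subtracting the remaining from the first: none of the subtracted shapes is present at this height, so the r=2 cylinder is unchanged — area = 12.00 mm²; (whole slice rotated 10° about Z — lengths, areas and connectivity unchanged). Checking containment: the cross-section at z = 12.6 is a subset of the cross-section at z = 12.2.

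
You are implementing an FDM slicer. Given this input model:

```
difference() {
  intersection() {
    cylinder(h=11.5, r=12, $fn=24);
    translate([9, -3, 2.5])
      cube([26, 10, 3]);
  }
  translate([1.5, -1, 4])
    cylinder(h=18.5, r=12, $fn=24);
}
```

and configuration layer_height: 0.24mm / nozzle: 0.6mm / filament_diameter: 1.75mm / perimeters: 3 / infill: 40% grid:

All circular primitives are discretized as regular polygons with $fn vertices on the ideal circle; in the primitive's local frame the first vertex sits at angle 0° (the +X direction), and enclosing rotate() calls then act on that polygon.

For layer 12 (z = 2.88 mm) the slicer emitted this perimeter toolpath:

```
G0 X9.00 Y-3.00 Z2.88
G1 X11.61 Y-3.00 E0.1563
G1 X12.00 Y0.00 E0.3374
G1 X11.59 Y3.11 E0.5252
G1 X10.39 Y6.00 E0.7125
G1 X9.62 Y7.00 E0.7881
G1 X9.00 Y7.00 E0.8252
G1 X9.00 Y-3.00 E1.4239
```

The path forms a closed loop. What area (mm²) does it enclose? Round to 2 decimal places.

23.86 mm²

Apply the shoelace formula to the sequence of (X, Y) vertices; enclosed area = 23.86 mm².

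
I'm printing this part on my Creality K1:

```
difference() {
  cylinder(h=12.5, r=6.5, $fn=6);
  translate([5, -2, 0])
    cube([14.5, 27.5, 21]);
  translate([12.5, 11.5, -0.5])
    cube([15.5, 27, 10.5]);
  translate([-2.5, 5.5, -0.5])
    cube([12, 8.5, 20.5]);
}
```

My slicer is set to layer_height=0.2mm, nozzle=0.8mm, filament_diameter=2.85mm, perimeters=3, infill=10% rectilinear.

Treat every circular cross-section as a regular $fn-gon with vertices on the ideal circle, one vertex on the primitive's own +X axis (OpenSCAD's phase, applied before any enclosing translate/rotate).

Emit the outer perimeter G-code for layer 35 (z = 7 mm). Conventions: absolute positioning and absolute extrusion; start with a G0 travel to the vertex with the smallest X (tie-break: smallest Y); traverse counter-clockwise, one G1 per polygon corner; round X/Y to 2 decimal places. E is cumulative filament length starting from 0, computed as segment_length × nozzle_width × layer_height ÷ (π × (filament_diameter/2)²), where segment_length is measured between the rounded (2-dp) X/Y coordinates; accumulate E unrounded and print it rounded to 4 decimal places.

At z = 7 mm: the r=6.5 cylinder contributes a regular 6-gon of circumradius 6.5; the cube at (5, -2) (footprint 14.5×27.5) is included at this height; the cube at (12.5, 11.5) (footprint 15.5×27) is included at this height; the cube at (-2.5, 5.5) is present — its section is the full 12×8.5 rectangle; Subtracting the remaining from the first: starting from the r=6.5 cylinder, the 14.5×27.5 cube at (5, -2) partially overlaps it — only the 3.79 mm² overlap (of its 398.75 mm²) is removed, clipping the outline; the 15.5×27 cube at (12.5, 11.5) misses the remaining region (no effect); the 12×8.5 cube at (-2.5, 5.5) partially overlaps it — only the 0.75 mm² overlap (of its 102.00 mm²) is removed, clipping the outline — 1 connected region. The outline is a single polygon with 10 vertices. Extrusion per mm of travel: 0.8 × 0.2 / (π × 1.425²) = 0.025081. Accumulating E over each segment gives final E = 0.9705.

G0 X-6.50 Y0.00 Z7.00
G1 X-3.25 Y-5.63 E0.1630
G1 X3.25 Y-5.63 E0.3261
G1 X5.35 Y-2.00 E0.4312
G1 X5.00 Y-2.00 E0.4400
G1 X5.00 Y2.60 E0.5554
G1 X3.32 Y5.50 E0.6395
G1 X-2.50 Y5.50 E0.7854
G1 X-2.50 Y5.63 E0.7887
G1 X-3.25 Y5.63 E0.8075
G1 X-6.50 Y0.00 E0.9705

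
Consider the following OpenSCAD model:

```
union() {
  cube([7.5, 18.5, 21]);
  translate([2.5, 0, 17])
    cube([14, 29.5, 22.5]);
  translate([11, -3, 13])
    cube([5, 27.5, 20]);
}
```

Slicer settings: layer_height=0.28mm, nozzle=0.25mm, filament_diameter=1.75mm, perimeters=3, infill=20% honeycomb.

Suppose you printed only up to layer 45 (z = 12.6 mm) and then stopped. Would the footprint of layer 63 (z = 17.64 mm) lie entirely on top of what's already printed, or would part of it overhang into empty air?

Compare the two slices. At z = 12.6: the cube (footprint 7.5×18.5) is included at this height (area 138.75 mm²); the cube at (2.5, 0) is absent (z outside [17, 39.5]); the cube at (11, -3) is absent (z outside [13, 33]); Taking the union: only the 7.5×18.5 cube is present, so the union is just that shape — area = 138.75 mm². At z = 17.64: the 7.5×18.5 cube contributes its full rectangle (area 138.75 mm²); the cube at (2.5, 0) is present — its section is the full 14×29.5 rectangle (area 413.00 mm²); the cube at (11, -3) is present — its section is the full 5×27.5 rectangle (area 137.50 mm²); Combining (union): the regions partially overlap — summed areas 689.25 mm² minus the doubly-counted overlap 215.00 mm² gives 474.25 mm² — area = 474.25 mm². Checking containment: at z = 17.64 the cross-section extends beyond the z = 12.6 cross-section by about 335.50 mm².

part overhangs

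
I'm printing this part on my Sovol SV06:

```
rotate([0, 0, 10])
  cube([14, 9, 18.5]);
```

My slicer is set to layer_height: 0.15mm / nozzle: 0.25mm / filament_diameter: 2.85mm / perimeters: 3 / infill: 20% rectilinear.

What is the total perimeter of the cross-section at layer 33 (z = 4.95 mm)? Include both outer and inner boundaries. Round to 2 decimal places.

At z = 4.95 mm: the cube (footprint 14×9) is included at this height (perimeter 46.00 mm); (rotated 10° about Z; rotation is an isometry so areas/perimeters/island counts are preserved). Overall, the cross-section is a single solid region. Total boundary length (outer) = 46.00 mm.

46.00 mm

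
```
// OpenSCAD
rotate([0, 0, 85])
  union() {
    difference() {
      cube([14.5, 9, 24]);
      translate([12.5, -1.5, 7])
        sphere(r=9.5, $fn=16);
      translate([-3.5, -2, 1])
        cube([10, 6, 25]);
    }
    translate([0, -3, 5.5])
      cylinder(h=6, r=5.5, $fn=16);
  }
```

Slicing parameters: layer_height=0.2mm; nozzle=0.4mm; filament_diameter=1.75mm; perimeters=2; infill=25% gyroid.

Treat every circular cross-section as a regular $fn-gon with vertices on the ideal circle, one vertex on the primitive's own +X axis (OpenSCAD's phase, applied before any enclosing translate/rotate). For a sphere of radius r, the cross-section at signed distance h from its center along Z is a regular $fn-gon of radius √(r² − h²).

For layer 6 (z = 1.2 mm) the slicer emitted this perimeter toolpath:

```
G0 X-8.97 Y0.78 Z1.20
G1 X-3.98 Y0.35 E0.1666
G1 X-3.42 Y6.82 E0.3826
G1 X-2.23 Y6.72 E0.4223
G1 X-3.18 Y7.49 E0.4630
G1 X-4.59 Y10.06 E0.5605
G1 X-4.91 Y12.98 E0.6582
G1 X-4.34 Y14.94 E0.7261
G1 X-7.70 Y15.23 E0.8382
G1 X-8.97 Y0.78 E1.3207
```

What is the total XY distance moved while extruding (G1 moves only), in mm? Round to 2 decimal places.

Sum the Euclidean lengths of each G1 segment: total = 39.71 mm.

39.71 mm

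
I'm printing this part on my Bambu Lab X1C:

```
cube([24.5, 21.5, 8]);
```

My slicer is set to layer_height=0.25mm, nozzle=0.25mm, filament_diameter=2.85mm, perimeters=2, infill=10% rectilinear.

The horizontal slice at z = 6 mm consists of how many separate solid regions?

1

At z = 6 mm: the cube (footprint 24.5×21.5) is included at this height. The result has 1 disconnected region.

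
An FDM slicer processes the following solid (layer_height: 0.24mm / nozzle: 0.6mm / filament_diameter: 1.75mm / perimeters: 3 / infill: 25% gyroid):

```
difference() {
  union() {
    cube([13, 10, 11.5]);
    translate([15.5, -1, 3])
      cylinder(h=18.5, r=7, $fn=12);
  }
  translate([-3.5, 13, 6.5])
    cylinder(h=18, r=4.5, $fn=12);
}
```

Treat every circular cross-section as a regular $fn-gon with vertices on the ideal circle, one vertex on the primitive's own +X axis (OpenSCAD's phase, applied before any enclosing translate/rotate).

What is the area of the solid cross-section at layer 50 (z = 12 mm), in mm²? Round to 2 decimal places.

At z = 12 mm: the cube is absent (z outside [0, 11.5]); the r=7 cylinder at (15.5, -1) gives a regular 12-gon of circumradius 7 (constant along its height) (area = (12/2)·7.000²·sin(360°/12) = 147.00 mm²); Merging all regions: only the r=7 cylinder at (15.5, -1) is present, so the union is just that shape — area = 147.00 mm²; the r=4.5 cylinder at (-3.5, 13) contributes a regular 12-gon of circumradius 4.5 (area = (12/2)·4.500²·sin(360°/12) = 60.75 mm²); Taking the first minus the rest: starting from that combined region (147.00 mm²), the r=4.5 cylinder at (-3.5, 13) misses the remaining region (no effect) — area = 147.00 mm². Overall, the cross-section is a single solid region. Net area = 147.00 mm².

147.00 mm²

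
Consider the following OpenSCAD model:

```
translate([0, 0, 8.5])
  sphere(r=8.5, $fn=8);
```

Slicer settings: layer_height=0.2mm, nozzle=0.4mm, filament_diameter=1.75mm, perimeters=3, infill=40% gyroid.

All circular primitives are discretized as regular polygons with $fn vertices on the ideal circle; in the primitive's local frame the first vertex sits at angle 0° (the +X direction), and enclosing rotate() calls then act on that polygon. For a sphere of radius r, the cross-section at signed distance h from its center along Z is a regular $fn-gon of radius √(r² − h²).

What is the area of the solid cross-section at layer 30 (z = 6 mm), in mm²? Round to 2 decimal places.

186.68 mm²

At z = 6 mm: the r=8.5 sphere slices to a regular 8-gon of circumradius 8.124 (√(r²−h²) with h=2.5 from center) (area = (8/2)·8.124²·sin(360°/8) = 186.68 mm²). Overall, the cross-section is a single solid region. Net area = 186.68 mm².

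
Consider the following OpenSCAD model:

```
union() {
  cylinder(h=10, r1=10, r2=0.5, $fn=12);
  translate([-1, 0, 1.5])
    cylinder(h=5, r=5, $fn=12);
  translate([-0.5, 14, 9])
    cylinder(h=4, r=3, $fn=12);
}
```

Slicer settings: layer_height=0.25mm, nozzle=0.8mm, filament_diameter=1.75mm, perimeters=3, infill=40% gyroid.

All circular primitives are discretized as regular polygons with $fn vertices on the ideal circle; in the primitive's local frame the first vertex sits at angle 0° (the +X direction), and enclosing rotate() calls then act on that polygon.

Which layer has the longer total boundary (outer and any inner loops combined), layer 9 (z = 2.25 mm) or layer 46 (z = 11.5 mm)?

Layer 9 (z = 2.25): the cone: at t=0.225 of its height the radius interpolates to r₁+(r₂−r₁)t = 7.862, giving a regular 12-gon of that circumradius (perimeter = 2·12·7.862·sin(180°/12) = 48.84 mm); the r=5 cylinder at (-1, 0) contributes a regular 12-gon of circumradius 5 (perimeter = 2·12·5.000·sin(180°/12) = 31.06 mm); the cylinder at (-0.5, 14) is not intersected at this z (z outside [9, 13]); Combining (union): the r=5 cylinder at (-1, 0) lies entirely inside the cone, so the union is just the cone — boundary = 48.84 mm. So its perimeter = 48.84 mm. Layer 46 (z = 11.5): the cone is not intersected at this z (z outside [0, 10]); the cylinder at (-1, 0) is absent (z outside [1.5, 6.5]); the r=3 cylinder at (-0.5, 14) contributes a regular 12-gon of circumradius 3 (perimeter = 2·12·3.000·sin(180°/12) = 18.63 mm); Combining (union): only the r=3 cylinder at (-0.5, 14) is present, so the union is just that shape — boundary = 18.63 mm. So its perimeter = 18.63 mm. Layer 9 is larger (48.84 vs 18.63 mm).

layer 9 (z = 2.25 mm)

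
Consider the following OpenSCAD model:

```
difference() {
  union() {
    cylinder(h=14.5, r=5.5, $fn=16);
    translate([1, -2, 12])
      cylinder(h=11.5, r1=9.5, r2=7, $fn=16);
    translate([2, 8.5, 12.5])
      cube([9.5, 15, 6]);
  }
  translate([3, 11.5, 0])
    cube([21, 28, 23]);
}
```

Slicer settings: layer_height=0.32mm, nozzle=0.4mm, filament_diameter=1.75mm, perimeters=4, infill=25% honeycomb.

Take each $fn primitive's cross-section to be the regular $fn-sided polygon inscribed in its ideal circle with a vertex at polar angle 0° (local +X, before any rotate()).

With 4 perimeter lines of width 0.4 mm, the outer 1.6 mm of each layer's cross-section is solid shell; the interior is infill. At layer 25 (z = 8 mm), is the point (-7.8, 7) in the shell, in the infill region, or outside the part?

outside

At z = 8 mm: the cylinder: section is a regular 16-gon, circumradius r=5.5; the cone at (1, -2) is absent (z outside [12, 23.5]); the cube at (2, 8.5) is absent (z outside [12.5, 18.5]); Taking the union: only the r=5.5 cylinder is present, so the union is just that shape — 1 connected region; the 21×28 cube at (3, 11.5) contributes its full rectangle; Taking the first minus the rest: starting from that combined region, the 21×28 cube at (3, 11.5) misses the remaining region (no effect) — 1 connected region. Overall, the cross-section is a single solid region. The nearest boundary edge runs (-5.08, 2.10)→(-3.89, 3.89); distance from the point to it = 5.00 mm. The point is not inside any of the regions above, so it lies outside the cross-section (5.00 mm from the nearest boundary).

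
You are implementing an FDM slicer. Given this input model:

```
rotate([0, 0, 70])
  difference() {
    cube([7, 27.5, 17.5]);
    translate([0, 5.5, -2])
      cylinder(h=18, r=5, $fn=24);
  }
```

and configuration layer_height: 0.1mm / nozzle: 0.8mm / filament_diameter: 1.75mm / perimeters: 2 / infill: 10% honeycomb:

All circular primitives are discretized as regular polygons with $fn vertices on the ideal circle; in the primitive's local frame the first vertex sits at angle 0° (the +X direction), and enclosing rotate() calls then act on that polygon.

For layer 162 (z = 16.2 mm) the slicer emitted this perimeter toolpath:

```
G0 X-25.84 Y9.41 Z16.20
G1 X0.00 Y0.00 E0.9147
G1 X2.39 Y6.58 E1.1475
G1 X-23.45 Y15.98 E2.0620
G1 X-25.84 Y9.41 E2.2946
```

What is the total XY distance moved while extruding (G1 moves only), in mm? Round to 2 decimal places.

68.99 mm

Sum the Euclidean lengths of each G1 segment: total = 68.99 mm.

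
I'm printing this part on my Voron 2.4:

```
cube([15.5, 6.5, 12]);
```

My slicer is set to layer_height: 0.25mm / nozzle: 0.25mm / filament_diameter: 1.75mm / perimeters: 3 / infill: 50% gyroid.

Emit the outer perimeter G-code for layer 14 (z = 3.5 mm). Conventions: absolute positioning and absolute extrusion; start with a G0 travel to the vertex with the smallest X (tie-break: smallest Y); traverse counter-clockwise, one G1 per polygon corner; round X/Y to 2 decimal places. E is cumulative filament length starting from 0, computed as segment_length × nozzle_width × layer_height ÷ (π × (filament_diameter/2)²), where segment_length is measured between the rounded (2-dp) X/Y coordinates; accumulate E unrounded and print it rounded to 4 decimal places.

At z = 3.5 mm: the 15.5×6.5 cube contributes its full rectangle. The outline is a single polygon with 4 vertices. Extrusion per mm of travel: 0.25 × 0.25 / (π × 0.875²) = 0.025984. Accumulating E over each segment gives final E = 1.1433.

G0 X0.00 Y0.00 Z3.50
G1 X15.50 Y0.00 E0.4028
G1 X15.50 Y6.50 E0.5717
G1 X0.00 Y6.50 E0.9744
G1 X0.00 Y0.00 E1.1433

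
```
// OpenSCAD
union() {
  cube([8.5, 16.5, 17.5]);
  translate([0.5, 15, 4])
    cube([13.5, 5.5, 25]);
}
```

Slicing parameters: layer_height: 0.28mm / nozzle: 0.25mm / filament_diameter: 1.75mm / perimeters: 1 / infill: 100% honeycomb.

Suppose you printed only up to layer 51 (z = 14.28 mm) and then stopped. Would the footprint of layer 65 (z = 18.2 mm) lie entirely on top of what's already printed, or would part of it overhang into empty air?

Compare the two slices. At z = 14.28: the 8.5×16.5 cube contributes its full rectangle (area 140.25 mm²); the 13.5×5.5 cube at (0.5, 15) contributes its full rectangle (area 74.25 mm²); Merging all regions: the regions partially overlap — summed areas 214.50 mm² minus the doubly-counted overlap 12.00 mm² gives 202.50 mm² — area = 202.50 mm². At z = 18.2: the cube does not reach this height (z outside [0, 17.5]); the cube at (0.5, 15) is present — its section is the full 13.5×5.5 rectangle (area 74.25 mm²); Combining (union): only the 13.5×5.5 cube at (0.5, 15) is present, so the union is just that shape — area = 74.25 mm². Checking containment: the cross-section at z = 18.2 is a subset of the cross-section at z = 14.28.

entirely on top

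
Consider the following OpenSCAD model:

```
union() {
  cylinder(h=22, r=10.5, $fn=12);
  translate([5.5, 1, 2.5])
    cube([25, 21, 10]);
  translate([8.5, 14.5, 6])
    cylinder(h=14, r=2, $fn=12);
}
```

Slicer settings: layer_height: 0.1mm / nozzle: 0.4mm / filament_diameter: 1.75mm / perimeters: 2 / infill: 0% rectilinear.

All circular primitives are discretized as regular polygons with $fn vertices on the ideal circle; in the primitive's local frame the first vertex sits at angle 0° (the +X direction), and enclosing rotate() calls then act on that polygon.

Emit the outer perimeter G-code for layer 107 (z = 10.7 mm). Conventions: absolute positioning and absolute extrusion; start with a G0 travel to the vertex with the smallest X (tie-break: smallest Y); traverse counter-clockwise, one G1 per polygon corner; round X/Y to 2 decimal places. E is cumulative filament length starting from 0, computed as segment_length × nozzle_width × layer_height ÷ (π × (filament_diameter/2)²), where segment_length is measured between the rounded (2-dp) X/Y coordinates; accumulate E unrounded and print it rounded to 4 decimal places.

G0 X-10.50 Y0.00 Z10.70
G1 X-9.09 Y-5.25 E0.0904
G1 X-5.25 Y-9.09 E0.1807
G1 X0.00 Y-10.50 E0.2711
G1 X5.25 Y-9.09 E0.3615
G1 X9.09 Y-5.25 E0.4518
G1 X10.50 Y0.00 E0.5422
G1 X10.23 Y1.00 E0.5595
G1 X30.50 Y1.00 E0.8965
G1 X30.50 Y22.00 E1.2458
G1 X5.50 Y22.00 E1.6615
G1 X5.50 Y8.84 E1.8804
G1 X5.25 Y9.09 E1.8863
G1 X0.00 Y10.50 E1.9767
G1 X-5.25 Y9.09 E2.0671
G1 X-9.09 Y5.25 E2.1574
G1 X-10.50 Y0.00 E2.2478

At z = 10.7 mm: the cylinder: section is a regular 12-gon, circumradius r=10.5; the cube at (5.5, 1) (footprint 25×21) is included at this height; the cylinder at (8.5, 14.5): section is a regular 12-gon, circumradius r=2; Merging all regions: the regions partially overlap (shared area 36.15 mm²), so overlapping operands fuse into one piece — 1 connected region. The outline is a single polygon with 16 vertices. Extrusion per mm of travel: 0.4 × 0.1 / (π × 0.875²) = 0.016630. Accumulating E over each segment gives final E = 2.2478.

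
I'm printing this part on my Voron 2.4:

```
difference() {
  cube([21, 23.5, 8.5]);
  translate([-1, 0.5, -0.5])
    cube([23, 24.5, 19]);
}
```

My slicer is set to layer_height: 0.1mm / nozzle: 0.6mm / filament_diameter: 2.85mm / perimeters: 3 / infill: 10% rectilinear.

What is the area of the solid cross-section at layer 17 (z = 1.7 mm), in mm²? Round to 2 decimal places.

10.50 mm²

At z = 1.7 mm: the cube is present — its section is the full 21×23.5 rectangle (area 493.50 mm²); the cube at (-1, 0.5) is present — its section is the full 23×24.5 rectangle (area 563.50 mm²); Taking the first minus the rest: starting from the 21×23.5 cube (493.50 mm²), the 23×24.5 cube at (-1, 0.5) partially overlaps it — only the 483.00 mm² overlap (of its 563.50 mm²) is removed, clipping the outline — area = 10.50 mm². Overall, the cross-section is a single solid region. Net area = 10.50 mm².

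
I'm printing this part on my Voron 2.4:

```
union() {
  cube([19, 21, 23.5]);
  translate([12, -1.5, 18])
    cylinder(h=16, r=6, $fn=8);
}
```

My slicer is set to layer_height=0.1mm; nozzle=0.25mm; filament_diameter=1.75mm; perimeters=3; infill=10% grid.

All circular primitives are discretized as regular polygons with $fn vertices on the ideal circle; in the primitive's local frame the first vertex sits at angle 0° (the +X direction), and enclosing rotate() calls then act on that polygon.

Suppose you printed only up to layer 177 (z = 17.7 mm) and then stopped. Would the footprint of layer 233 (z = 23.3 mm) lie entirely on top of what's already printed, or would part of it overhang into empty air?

part overhangs

Compare the two slices. At z = 17.7: the cube (footprint 19×21) is included at this height (area 399.00 mm²); the cylinder at (12, -1.5) is not intersected at this z (z outside [18, 34]); Taking the union: only the 19×21 cube is present, so the union is just that shape — area = 399.00 mm². At z = 23.3: the cube is present — its section is the full 19×21 rectangle (area 399.00 mm²); the cylinder at (12, -1.5): section is a regular 8-gon, circumradius r=6 (area = (8/2)·6.000²·sin(360°/8) = 101.82 mm²); Taking the union: the regions partially overlap — summed areas 500.82 mm² minus the doubly-counted overlap 33.84 mm² gives 466.98 mm² — area = 466.98 mm². Checking containment: at z = 23.3 the cross-section extends beyond the z = 17.7 cross-section by about 67.98 mm².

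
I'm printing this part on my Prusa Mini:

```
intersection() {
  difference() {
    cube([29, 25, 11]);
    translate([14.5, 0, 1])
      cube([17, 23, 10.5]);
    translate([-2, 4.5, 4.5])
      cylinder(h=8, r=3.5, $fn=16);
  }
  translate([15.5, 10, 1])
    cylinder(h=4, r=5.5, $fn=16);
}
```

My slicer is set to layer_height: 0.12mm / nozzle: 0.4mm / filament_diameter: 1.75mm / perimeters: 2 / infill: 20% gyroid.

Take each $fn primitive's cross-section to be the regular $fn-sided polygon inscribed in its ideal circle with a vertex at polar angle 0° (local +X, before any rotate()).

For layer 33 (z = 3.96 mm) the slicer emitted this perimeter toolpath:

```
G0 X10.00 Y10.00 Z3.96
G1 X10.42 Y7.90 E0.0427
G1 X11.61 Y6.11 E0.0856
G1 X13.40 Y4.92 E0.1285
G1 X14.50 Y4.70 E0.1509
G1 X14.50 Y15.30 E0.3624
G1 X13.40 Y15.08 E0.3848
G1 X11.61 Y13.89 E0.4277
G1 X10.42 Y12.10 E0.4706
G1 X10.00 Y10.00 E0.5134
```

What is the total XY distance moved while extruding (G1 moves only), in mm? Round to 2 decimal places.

25.72 mm

Sum the Euclidean lengths of each G1 segment: total = 25.72 mm.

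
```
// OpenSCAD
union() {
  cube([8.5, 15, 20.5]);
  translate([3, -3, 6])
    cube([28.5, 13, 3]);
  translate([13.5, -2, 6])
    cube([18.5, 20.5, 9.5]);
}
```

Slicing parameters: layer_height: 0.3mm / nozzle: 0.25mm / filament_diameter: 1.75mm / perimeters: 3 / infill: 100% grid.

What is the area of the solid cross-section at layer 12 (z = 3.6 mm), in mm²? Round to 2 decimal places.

127.50 mm²

At z = 3.6 mm: the cube (footprint 8.5×15) is included at this height (area 127.50 mm²); the cube at (3, -3) is absent (z outside [6, 9]); the cube at (13.5, -2) is absent (z outside [6, 15.5]); Merging all regions: only the 8.5×15 cube is present, so the union is just that shape — area = 127.50 mm². Overall, the cross-section is a single solid region. Net area = 127.50 mm².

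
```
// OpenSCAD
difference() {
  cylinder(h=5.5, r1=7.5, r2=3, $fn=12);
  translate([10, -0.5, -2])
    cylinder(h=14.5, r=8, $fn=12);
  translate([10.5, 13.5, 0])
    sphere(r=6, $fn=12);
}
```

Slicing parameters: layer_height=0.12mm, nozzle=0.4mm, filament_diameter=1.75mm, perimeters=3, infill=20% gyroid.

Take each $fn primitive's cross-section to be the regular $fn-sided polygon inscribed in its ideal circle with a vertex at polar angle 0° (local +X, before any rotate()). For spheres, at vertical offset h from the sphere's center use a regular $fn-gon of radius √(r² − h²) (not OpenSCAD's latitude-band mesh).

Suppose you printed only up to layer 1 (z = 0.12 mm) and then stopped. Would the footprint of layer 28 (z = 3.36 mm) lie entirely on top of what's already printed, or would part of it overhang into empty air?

entirely on top

Compare the two slices. At z = 0.12: the cone contributes a regular 12-gon of circumradius 7.402 (interpolated between r1=7.5 and r2=3 at t=0.022) (area = (12/2)·7.402²·sin(360°/12) = 164.36 mm²); the cylinder at (10, -0.5): section is a regular 12-gon, circumradius r=8 (area = (12/2)·8.000²·sin(360°/12) = 192.00 mm²); the sphere at (10.5, 13.5): section is a regular 12-gon, circumradius = √(r²−h²) = √(6²−0.12²) = 5.999 (area = (12/2)·5.999²·sin(360°/12) = 107.96 mm²); Taking the first minus the rest: starting from the cone (164.36 mm²), the r=8 cylinder at (10, -0.5) partially overlaps it — only the 39.07 mm² overlap (of its 192.00 mm²) is removed, clipping the outline; the r=6 sphere at (10.5, 13.5) misses the remaining region (no effect) — area = 125.29 mm². At z = 3.36: the cone contributes a regular 12-gon of circumradius 4.751 (interpolated between r1=7.5 and r2=3 at t=0.611) (area = (12/2)·4.751²·sin(360°/12) = 67.71 mm²); the r=8 cylinder at (10, -0.5) contributes a regular 12-gon of circumradius 8 (area = (12/2)·8.000²·sin(360°/12) = 192.00 mm²); the r=6 sphere at (10.5, 13.5) slices to a regular 12-gon of circumradius 4.971 (√(r²−h²) with h=3.36 from center) (area = (12/2)·4.971²·sin(360°/12) = 74.13 mm²); After the difference (first − rest): starting from the cone (67.71 mm²), the r=8 cylinder at (10, -0.5) partially overlaps it — only the 11.72 mm² overlap (of its 192.00 mm²) is removed, clipping the outline; the r=6 sphere at (10.5, 13.5) misses the remaining region (no effect) — area = 56.00 mm². Checking containment: the cross-section at z = 3.36 is a subset of the cross-section at z = 0.12.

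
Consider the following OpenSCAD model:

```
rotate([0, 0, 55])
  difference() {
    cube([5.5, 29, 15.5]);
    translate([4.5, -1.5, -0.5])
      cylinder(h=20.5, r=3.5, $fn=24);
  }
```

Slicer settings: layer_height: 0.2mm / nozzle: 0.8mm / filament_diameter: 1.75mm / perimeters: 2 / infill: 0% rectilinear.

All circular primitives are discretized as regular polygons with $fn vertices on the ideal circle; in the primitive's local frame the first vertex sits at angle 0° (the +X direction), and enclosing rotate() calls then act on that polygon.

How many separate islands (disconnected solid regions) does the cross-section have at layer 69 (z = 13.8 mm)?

At z = 13.8 mm: the 5.5×29 cube contributes its full rectangle; the cylinder at (4.5, -1.5): section is a regular 24-gon, circumradius r=3.5; After the difference (first − rest): starting from the 5.5×29 cube, the r=3.5 cylinder at (4.5, -1.5) partially overlaps it — only the 6.39 mm² overlap (of its 38.05 mm²) is removed, clipping the outline — 1 connected region; (rotated 55° about Z; rotation is an isometry so areas/perimeters/island counts are preserved). Overall, the cross-section is a single solid region. Island count = 1.

1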